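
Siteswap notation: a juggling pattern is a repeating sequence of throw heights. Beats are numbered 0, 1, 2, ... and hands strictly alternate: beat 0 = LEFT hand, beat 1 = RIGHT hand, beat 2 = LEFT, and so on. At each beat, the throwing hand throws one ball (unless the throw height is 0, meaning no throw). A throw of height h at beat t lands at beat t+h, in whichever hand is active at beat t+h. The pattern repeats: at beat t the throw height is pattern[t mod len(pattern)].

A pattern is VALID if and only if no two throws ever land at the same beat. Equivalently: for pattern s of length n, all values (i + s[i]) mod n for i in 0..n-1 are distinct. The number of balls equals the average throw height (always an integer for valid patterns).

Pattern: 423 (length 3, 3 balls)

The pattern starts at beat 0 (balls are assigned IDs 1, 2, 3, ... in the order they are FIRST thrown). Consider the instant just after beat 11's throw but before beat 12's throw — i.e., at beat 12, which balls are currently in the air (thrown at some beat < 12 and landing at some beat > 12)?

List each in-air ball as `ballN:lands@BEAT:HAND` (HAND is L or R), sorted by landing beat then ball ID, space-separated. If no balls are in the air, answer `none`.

Answer: ball2:lands@13:R ball3:lands@14:L

Derivation:
Beat 0 (L): throw ball1 h=4 -> lands@4:L; in-air after throw: [b1@4:L]
Beat 1 (R): throw ball2 h=2 -> lands@3:R; in-air after throw: [b2@3:R b1@4:L]
Beat 2 (L): throw ball3 h=3 -> lands@5:R; in-air after throw: [b2@3:R b1@4:L b3@5:R]
Beat 3 (R): throw ball2 h=4 -> lands@7:R; in-air after throw: [b1@4:L b3@5:R b2@7:R]
Beat 4 (L): throw ball1 h=2 -> lands@6:L; in-air after throw: [b3@5:R b1@6:L b2@7:R]
Beat 5 (R): throw ball3 h=3 -> lands@8:L; in-air after throw: [b1@6:L b2@7:R b3@8:L]
Beat 6 (L): throw ball1 h=4 -> lands@10:L; in-air after throw: [b2@7:R b3@8:L b1@10:L]
Beat 7 (R): throw ball2 h=2 -> lands@9:R; in-air after throw: [b3@8:L b2@9:R b1@10:L]
Beat 8 (L): throw ball3 h=3 -> lands@11:R; in-air after throw: [b2@9:R b1@10:L b3@11:R]
Beat 9 (R): throw ball2 h=4 -> lands@13:R; in-air after throw: [b1@10:L b3@11:R b2@13:R]
Beat 10 (L): throw ball1 h=2 -> lands@12:L; in-air after throw: [b3@11:R b1@12:L b2@13:R]
Beat 11 (R): throw ball3 h=3 -> lands@14:L; in-air after throw: [b1@12:L b2@13:R b3@14:L]
Beat 12 (L): throw ball1 h=4 -> lands@16:L; in-air after throw: [b2@13:R b3@14:L b1@16:L]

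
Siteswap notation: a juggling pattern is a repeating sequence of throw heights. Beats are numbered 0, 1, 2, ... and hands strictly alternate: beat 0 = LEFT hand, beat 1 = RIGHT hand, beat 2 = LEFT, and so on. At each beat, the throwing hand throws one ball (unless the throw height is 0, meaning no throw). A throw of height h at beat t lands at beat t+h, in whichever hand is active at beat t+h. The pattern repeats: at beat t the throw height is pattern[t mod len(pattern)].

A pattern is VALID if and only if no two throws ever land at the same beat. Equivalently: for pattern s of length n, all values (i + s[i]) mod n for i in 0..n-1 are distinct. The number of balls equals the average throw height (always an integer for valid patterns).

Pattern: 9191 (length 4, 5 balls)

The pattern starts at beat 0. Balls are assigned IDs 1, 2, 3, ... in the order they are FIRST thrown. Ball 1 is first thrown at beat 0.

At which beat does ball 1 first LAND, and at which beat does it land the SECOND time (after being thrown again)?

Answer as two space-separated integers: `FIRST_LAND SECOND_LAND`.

Answer: 9 10

Derivation:
Beat 0 (L): throw ball1 h=9 -> lands@9:R; in-air after throw: [b1@9:R]
Beat 1 (R): throw ball2 h=1 -> lands@2:L; in-air after throw: [b2@2:L b1@9:R]
Beat 2 (L): throw ball2 h=9 -> lands@11:R; in-air after throw: [b1@9:R b2@11:R]
Beat 3 (R): throw ball3 h=1 -> lands@4:L; in-air after throw: [b3@4:L b1@9:R b2@11:R]
Beat 4 (L): throw ball3 h=9 -> lands@13:R; in-air after throw: [b1@9:R b2@11:R b3@13:R]
Beat 5 (R): throw ball4 h=1 -> lands@6:L; in-air after throw: [b4@6:L b1@9:R b2@11:R b3@13:R]
Beat 6 (L): throw ball4 h=9 -> lands@15:R; in-air after throw: [b1@9:R b2@11:R b3@13:R b4@15:R]
Beat 7 (R): throw ball5 h=1 -> lands@8:L; in-air after throw: [b5@8:L b1@9:R b2@11:R b3@13:R b4@15:R]
Beat 8 (L): throw ball5 h=9 -> lands@17:R; in-air after throw: [b1@9:R b2@11:R b3@13:R b4@15:R b5@17:R]
Beat 9 (R): throw ball1 h=1 -> lands@10:L; in-air after throw: [b1@10:L b2@11:R b3@13:R b4@15:R b5@17:R]
Beat 10 (L): throw ball1 h=9 -> lands@19:R; in-air after throw: [b2@11:R b3@13:R b4@15:R b5@17:R b1@19:R]
Ball 1: thrown@0 h=9 -> first land @9; rethrown@9 h=1 -> second land @10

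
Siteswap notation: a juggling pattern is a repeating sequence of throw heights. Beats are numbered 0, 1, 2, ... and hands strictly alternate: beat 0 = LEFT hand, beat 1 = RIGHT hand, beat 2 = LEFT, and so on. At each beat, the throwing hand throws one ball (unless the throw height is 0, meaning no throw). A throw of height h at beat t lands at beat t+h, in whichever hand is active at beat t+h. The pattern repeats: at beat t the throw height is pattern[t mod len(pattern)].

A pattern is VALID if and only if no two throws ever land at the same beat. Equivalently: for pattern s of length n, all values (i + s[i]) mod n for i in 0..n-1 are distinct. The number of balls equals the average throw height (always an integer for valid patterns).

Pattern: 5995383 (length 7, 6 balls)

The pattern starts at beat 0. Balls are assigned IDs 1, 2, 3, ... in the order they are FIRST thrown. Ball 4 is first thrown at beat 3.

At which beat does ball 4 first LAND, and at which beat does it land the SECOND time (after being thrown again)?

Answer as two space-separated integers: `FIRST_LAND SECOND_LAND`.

Answer: 8 17

Derivation:
Beat 0 (L): throw ball1 h=5 -> lands@5:R; in-air after throw: [b1@5:R]
Beat 1 (R): throw ball2 h=9 -> lands@10:L; in-air after throw: [b1@5:R b2@10:L]
Beat 2 (L): throw ball3 h=9 -> lands@11:R; in-air after throw: [b1@5:R b2@10:L b3@11:R]
Beat 3 (R): throw ball4 h=5 -> lands@8:L; in-air after throw: [b1@5:R b4@8:L b2@10:L b3@11:R]
Beat 4 (L): throw ball5 h=3 -> lands@7:R; in-air after throw: [b1@5:R b5@7:R b4@8:L b2@10:L b3@11:R]
Beat 5 (R): throw ball1 h=8 -> lands@13:R; in-air after throw: [b5@7:R b4@8:L b2@10:L b3@11:R b1@13:R]
Beat 6 (L): throw ball6 h=3 -> lands@9:R; in-air after throw: [b5@7:R b4@8:L b6@9:R b2@10:L b3@11:R b1@13:R]
Beat 7 (R): throw ball5 h=5 -> lands@12:L; in-air after throw: [b4@8:L b6@9:R b2@10:L b3@11:R b5@12:L b1@13:R]
Beat 8 (L): throw ball4 h=9 -> lands@17:R; in-air after throw: [b6@9:R b2@10:L b3@11:R b5@12:L b1@13:R b4@17:R]
Beat 9 (R): throw ball6 h=9 -> lands@18:L; in-air after throw: [b2@10:L b3@11:R b5@12:L b1@13:R b4@17:R b6@18:L]
Beat 10 (L): throw ball2 h=5 -> lands@15:R; in-air after throw: [b3@11:R b5@12:L b1@13:R b2@15:R b4@17:R b6@18:L]
Beat 11 (R): throw ball3 h=3 -> lands@14:L; in-air after throw: [b5@12:L b1@13:R b3@14:L b2@15:R b4@17:R b6@18:L]
Beat 12 (L): throw ball5 h=8 -> lands@20:L; in-air after throw: [b1@13:R b3@14:L b2@15:R b4@17:R b6@18:L b5@20:L]
Beat 13 (R): throw ball1 h=3 -> lands@16:L; in-air after throw: [b3@14:L b2@15:R b1@16:L b4@17:R b6@18:L b5@20:L]
Beat 14 (L): throw ball3 h=5 -> lands@19:R; in-air after throw: [b2@15:R b1@16:L b4@17:R b6@18:L b3@19:R b5@20:L]
Beat 15 (R): throw ball2 h=9 -> lands@24:L; in-air after throw: [b1@16:L b4@17:R b6@18:L b3@19:R b5@20:L b2@24:L]
Beat 16 (L): throw ball1 h=9 -> lands@25:R; in-air after throw: [b4@17:R b6@18:L b3@19:R b5@20:L b2@24:L b1@25:R]
Beat 17 (R): throw ball4 h=5 -> lands@22:L; in-air after throw: [b6@18:L b3@19:R b5@20:L b4@22:L b2@24:L b1@25:R]
Ball 4: thrown@3 h=5 -> first land @8; rethrown@8 h=9 -> second land @17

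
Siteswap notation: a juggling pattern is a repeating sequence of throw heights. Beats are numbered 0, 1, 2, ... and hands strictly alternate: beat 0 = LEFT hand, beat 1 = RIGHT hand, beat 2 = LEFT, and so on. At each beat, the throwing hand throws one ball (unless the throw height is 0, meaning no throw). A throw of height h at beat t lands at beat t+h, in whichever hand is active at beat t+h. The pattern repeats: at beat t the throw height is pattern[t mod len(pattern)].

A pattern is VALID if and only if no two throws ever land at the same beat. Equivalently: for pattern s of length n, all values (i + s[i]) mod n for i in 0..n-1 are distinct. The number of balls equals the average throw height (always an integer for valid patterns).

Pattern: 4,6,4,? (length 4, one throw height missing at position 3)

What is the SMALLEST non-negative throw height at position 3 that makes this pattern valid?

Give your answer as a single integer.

i=0: (0 + 4) mod 4 = 0
i=1: (1 + 6) mod 4 = 3
i=2: (2 + 4) mod 4 = 2
i=3: s[i]=? (unknown)
Known residues: [0, 2, 3]; need a permutation of 0..3, so missing residue r = 1
Need (3 + s) mod 4 = 1; smallest s = (1 - 3) mod 4 = 2

Answer: 2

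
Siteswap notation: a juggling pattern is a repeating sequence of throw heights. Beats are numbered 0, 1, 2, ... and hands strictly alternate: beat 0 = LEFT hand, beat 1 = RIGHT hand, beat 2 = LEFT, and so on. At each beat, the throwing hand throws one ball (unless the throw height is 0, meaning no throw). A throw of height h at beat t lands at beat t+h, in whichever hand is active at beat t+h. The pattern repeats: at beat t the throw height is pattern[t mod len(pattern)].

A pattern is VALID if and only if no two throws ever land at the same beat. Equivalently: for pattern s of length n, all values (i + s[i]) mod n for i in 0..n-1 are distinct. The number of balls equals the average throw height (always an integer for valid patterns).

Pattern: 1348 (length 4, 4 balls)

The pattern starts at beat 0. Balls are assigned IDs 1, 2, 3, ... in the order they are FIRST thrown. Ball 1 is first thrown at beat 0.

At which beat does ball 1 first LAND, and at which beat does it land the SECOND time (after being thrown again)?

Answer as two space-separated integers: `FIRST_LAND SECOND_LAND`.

Beat 0 (L): throw ball1 h=1 -> lands@1:R; in-air after throw: [b1@1:R]
Beat 1 (R): throw ball1 h=3 -> lands@4:L; in-air after throw: [b1@4:L]
Beat 2 (L): throw ball2 h=4 -> lands@6:L; in-air after throw: [b1@4:L b2@6:L]
Beat 3 (R): throw ball3 h=8 -> lands@11:R; in-air after throw: [b1@4:L b2@6:L b3@11:R]
Beat 4 (L): throw ball1 h=1 -> lands@5:R; in-air after throw: [b1@5:R b2@6:L b3@11:R]
Ball 1: thrown@0 h=1 -> first land @1; rethrown@1 h=3 -> second land @4

Answer: 1 4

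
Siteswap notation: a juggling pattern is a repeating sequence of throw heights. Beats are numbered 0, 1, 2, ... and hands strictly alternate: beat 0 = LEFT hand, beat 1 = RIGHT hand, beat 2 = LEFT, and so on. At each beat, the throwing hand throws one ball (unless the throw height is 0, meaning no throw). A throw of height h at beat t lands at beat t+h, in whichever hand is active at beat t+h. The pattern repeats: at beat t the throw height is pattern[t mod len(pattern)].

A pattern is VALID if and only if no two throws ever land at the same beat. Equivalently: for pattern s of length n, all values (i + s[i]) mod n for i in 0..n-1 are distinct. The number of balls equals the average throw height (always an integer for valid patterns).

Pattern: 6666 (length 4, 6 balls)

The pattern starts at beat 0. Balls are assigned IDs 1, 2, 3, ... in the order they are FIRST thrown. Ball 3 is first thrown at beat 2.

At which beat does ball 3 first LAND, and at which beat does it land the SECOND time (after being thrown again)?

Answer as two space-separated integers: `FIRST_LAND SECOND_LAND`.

Beat 0 (L): throw ball1 h=6 -> lands@6:L; in-air after throw: [b1@6:L]
Beat 1 (R): throw ball2 h=6 -> lands@7:R; in-air after throw: [b1@6:L b2@7:R]
Beat 2 (L): throw ball3 h=6 -> lands@8:L; in-air after throw: [b1@6:L b2@7:R b3@8:L]
Beat 3 (R): throw ball4 h=6 -> lands@9:R; in-air after throw: [b1@6:L b2@7:R b3@8:L b4@9:R]
Beat 4 (L): throw ball5 h=6 -> lands@10:L; in-air after throw: [b1@6:L b2@7:R b3@8:L b4@9:R b5@10:L]
Beat 5 (R): throw ball6 h=6 -> lands@11:R; in-air after throw: [b1@6:L b2@7:R b3@8:L b4@9:R b5@10:L b6@11:R]
Beat 6 (L): throw ball1 h=6 -> lands@12:L; in-air after throw: [b2@7:R b3@8:L b4@9:R b5@10:L b6@11:R b1@12:L]
Beat 7 (R): throw ball2 h=6 -> lands@13:R; in-air after throw: [b3@8:L b4@9:R b5@10:L b6@11:R b1@12:L b2@13:R]
Beat 8 (L): throw ball3 h=6 -> lands@14:L; in-air after throw: [b4@9:R b5@10:L b6@11:R b1@12:L b2@13:R b3@14:L]
Beat 9 (R): throw ball4 h=6 -> lands@15:R; in-air after throw: [b5@10:L b6@11:R b1@12:L b2@13:R b3@14:L b4@15:R]
Beat 10 (L): throw ball5 h=6 -> lands@16:L; in-air after throw: [b6@11:R b1@12:L b2@13:R b3@14:L b4@15:R b5@16:L]
Beat 11 (R): throw ball6 h=6 -> lands@17:R; in-air after throw: [b1@12:L b2@13:R b3@14:L b4@15:R b5@16:L b6@17:R]
Beat 12 (L): throw ball1 h=6 -> lands@18:L; in-air after throw: [b2@13:R b3@14:L b4@15:R b5@16:L b6@17:R b1@18:L]
Beat 13 (R): throw ball2 h=6 -> lands@19:R; in-air after throw: [b3@14:L b4@15:R b5@16:L b6@17:R b1@18:L b2@19:R]
Beat 14 (L): throw ball3 h=6 -> lands@20:L; in-air after throw: [b4@15:R b5@16:L b6@17:R b1@18:L b2@19:R b3@20:L]
Ball 3: thrown@2 h=6 -> first land @8; rethrown@8 h=6 -> second land @14

Answer: 8 14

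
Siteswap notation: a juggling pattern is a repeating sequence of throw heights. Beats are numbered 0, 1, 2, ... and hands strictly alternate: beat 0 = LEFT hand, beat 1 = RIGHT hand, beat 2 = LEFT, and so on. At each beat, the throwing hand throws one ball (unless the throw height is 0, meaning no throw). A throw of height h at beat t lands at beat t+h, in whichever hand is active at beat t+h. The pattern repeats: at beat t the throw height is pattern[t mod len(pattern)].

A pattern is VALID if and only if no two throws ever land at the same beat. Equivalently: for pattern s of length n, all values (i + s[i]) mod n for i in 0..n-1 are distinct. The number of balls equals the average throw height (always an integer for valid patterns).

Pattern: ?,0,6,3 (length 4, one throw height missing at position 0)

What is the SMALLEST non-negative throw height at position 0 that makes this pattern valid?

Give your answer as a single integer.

i=0: s[i]=? (unknown)
i=1: (1 + 0) mod 4 = 1
i=2: (2 + 6) mod 4 = 0
i=3: (3 + 3) mod 4 = 2
Known residues: [0, 1, 2]; need a permutation of 0..3, so missing residue r = 3
Need (0 + s) mod 4 = 3; smallest s = (3 - 0) mod 4 = 3

Answer: 3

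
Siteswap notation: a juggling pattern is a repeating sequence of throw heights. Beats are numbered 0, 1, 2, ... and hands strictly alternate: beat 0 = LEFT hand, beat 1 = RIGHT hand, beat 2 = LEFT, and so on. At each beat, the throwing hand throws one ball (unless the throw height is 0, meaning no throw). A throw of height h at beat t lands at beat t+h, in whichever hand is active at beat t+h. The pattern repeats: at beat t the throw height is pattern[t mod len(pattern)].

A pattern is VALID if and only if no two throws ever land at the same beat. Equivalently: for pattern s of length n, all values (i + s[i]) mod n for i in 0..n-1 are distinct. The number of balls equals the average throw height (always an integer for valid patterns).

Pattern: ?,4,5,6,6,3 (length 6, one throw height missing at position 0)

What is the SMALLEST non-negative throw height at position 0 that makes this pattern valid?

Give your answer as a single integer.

Answer: 0

Derivation:
i=0: s[i]=? (unknown)
i=1: (1 + 4) mod 6 = 5
i=2: (2 + 5) mod 6 = 1
i=3: (3 + 6) mod 6 = 3
i=4: (4 + 6) mod 6 = 4
i=5: (5 + 3) mod 6 = 2
Known residues: [1, 2, 3, 4, 5]; need a permutation of 0..5, so missing residue r = 0
Need (0 + s) mod 6 = 0; smallest s = (0 - 0) mod 6 = 0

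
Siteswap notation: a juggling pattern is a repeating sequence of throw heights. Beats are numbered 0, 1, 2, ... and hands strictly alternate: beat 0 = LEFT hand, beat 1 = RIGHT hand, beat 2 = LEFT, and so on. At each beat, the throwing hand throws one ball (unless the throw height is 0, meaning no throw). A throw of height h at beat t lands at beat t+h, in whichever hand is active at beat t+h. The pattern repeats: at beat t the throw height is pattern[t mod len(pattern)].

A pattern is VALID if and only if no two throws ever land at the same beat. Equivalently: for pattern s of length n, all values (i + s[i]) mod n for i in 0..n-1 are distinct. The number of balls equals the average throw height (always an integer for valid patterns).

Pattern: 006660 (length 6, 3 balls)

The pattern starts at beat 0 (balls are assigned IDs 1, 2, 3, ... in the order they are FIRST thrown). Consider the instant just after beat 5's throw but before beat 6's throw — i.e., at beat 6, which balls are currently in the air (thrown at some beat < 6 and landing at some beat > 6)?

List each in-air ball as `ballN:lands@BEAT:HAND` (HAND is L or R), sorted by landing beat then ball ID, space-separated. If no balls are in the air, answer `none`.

Answer: ball1:lands@8:L ball2:lands@9:R ball3:lands@10:L

Derivation:
Beat 2 (L): throw ball1 h=6 -> lands@8:L; in-air after throw: [b1@8:L]
Beat 3 (R): throw ball2 h=6 -> lands@9:R; in-air after throw: [b1@8:L b2@9:R]
Beat 4 (L): throw ball3 h=6 -> lands@10:L; in-air after throw: [b1@8:L b2@9:R b3@10:L]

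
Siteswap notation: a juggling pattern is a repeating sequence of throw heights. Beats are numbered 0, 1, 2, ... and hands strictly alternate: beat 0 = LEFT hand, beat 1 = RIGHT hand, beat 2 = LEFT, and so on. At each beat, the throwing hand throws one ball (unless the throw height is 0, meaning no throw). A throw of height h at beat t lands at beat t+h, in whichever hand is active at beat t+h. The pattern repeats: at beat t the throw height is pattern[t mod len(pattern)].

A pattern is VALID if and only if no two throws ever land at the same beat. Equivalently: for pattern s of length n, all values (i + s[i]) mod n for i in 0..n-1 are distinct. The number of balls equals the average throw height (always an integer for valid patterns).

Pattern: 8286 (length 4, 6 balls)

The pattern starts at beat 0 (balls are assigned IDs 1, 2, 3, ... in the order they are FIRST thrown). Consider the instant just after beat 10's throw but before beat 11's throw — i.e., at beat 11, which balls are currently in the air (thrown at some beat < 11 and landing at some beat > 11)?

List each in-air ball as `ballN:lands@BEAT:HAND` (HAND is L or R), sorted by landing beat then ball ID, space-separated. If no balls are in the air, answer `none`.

Answer: ball4:lands@12:L ball5:lands@13:R ball6:lands@14:L ball1:lands@16:L ball3:lands@18:L

Derivation:
Beat 0 (L): throw ball1 h=8 -> lands@8:L; in-air after throw: [b1@8:L]
Beat 1 (R): throw ball2 h=2 -> lands@3:R; in-air after throw: [b2@3:R b1@8:L]
Beat 2 (L): throw ball3 h=8 -> lands@10:L; in-air after throw: [b2@3:R b1@8:L b3@10:L]
Beat 3 (R): throw ball2 h=6 -> lands@9:R; in-air after throw: [b1@8:L b2@9:R b3@10:L]
Beat 4 (L): throw ball4 h=8 -> lands@12:L; in-air after throw: [b1@8:L b2@9:R b3@10:L b4@12:L]
Beat 5 (R): throw ball5 h=2 -> lands@7:R; in-air after throw: [b5@7:R b1@8:L b2@9:R b3@10:L b4@12:L]
Beat 6 (L): throw ball6 h=8 -> lands@14:L; in-air after throw: [b5@7:R b1@8:L b2@9:R b3@10:L b4@12:L b6@14:L]
Beat 7 (R): throw ball5 h=6 -> lands@13:R; in-air after throw: [b1@8:L b2@9:R b3@10:L b4@12:L b5@13:R b6@14:L]
Beat 8 (L): throw ball1 h=8 -> lands@16:L; in-air after throw: [b2@9:R b3@10:L b4@12:L b5@13:R b6@14:L b1@16:L]
Beat 9 (R): throw ball2 h=2 -> lands@11:R; in-air after throw: [b3@10:L b2@11:R b4@12:L b5@13:R b6@14:L b1@16:L]
Beat 10 (L): throw ball3 h=8 -> lands@18:L; in-air after throw: [b2@11:R b4@12:L b5@13:R b6@14:L b1@16:L b3@18:L]
Beat 11 (R): throw ball2 h=6 -> lands@17:R; in-air after throw: [b4@12:L b5@13:R b6@14:L b1@16:L b2@17:R b3@18:L]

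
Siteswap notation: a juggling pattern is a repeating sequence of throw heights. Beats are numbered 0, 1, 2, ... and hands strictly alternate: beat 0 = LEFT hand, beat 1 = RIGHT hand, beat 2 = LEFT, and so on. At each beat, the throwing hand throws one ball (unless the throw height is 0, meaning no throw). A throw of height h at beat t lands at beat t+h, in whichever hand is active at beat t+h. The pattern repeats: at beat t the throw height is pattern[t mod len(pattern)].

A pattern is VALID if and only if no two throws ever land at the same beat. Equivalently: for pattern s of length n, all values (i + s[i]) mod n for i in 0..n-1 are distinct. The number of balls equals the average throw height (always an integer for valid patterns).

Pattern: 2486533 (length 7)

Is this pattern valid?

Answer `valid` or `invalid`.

i=0: (i + s[i]) mod n = (0 + 2) mod 7 = 2
i=1: (i + s[i]) mod n = (1 + 4) mod 7 = 5
i=2: (i + s[i]) mod n = (2 + 8) mod 7 = 3
i=3: (i + s[i]) mod n = (3 + 6) mod 7 = 2
i=4: (i + s[i]) mod n = (4 + 5) mod 7 = 2
i=5: (i + s[i]) mod n = (5 + 3) mod 7 = 1
i=6: (i + s[i]) mod n = (6 + 3) mod 7 = 2
Residues: [2, 5, 3, 2, 2, 1, 2], distinct: False

Answer: invalid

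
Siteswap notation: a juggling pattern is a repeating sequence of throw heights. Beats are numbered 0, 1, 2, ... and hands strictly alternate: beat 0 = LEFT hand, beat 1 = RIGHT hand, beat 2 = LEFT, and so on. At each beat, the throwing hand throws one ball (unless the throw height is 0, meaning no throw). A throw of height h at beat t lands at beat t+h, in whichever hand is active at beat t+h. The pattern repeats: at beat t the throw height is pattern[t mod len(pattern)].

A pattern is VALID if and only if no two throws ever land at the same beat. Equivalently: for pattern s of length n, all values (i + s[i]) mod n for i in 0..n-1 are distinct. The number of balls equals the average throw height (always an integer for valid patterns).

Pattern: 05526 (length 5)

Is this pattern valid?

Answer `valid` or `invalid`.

Answer: invalid

Derivation:
i=0: (i + s[i]) mod n = (0 + 0) mod 5 = 0
i=1: (i + s[i]) mod n = (1 + 5) mod 5 = 1
i=2: (i + s[i]) mod n = (2 + 5) mod 5 = 2
i=3: (i + s[i]) mod n = (3 + 2) mod 5 = 0
i=4: (i + s[i]) mod n = (4 + 6) mod 5 = 0
Residues: [0, 1, 2, 0, 0], distinct: False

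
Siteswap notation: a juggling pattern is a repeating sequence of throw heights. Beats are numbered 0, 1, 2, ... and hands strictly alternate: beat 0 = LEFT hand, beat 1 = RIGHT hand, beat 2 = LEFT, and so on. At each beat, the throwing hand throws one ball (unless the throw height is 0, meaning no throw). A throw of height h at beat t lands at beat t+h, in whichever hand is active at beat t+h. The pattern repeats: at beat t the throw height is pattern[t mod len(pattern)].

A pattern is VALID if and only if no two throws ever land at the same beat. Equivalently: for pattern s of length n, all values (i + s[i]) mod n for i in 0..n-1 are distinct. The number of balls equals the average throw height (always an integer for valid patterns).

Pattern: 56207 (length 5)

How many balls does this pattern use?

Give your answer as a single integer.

Pattern = [5, 6, 2, 0, 7], length n = 5
  position 0: throw height = 5, running sum = 5
  position 1: throw height = 6, running sum = 11
  position 2: throw height = 2, running sum = 13
  position 3: throw height = 0, running sum = 13
  position 4: throw height = 7, running sum = 20
Total sum = 20; balls = sum / n = 20 / 5 = 4

Answer: 4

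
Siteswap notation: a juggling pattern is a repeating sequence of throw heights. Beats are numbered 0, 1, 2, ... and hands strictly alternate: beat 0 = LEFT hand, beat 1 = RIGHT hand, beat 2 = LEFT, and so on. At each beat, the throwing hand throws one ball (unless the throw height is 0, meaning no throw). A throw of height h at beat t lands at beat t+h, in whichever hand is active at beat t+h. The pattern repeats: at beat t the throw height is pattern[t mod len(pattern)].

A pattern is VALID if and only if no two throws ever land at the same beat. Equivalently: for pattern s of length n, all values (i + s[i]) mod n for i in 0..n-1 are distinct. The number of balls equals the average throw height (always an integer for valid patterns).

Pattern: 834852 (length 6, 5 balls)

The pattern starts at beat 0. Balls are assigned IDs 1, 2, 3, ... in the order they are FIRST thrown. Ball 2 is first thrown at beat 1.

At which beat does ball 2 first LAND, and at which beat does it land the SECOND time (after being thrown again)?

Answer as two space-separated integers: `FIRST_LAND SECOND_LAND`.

Answer: 4 9

Derivation:
Beat 0 (L): throw ball1 h=8 -> lands@8:L; in-air after throw: [b1@8:L]
Beat 1 (R): throw ball2 h=3 -> lands@4:L; in-air after throw: [b2@4:L b1@8:L]
Beat 2 (L): throw ball3 h=4 -> lands@6:L; in-air after throw: [b2@4:L b3@6:L b1@8:L]
Beat 3 (R): throw ball4 h=8 -> lands@11:R; in-air after throw: [b2@4:L b3@6:L b1@8:L b4@11:R]
Beat 4 (L): throw ball2 h=5 -> lands@9:R; in-air after throw: [b3@6:L b1@8:L b2@9:R b4@11:R]
Beat 5 (R): throw ball5 h=2 -> lands@7:R; in-air after throw: [b3@6:L b5@7:R b1@8:L b2@9:R b4@11:R]
Beat 6 (L): throw ball3 h=8 -> lands@14:L; in-air after throw: [b5@7:R b1@8:L b2@9:R b4@11:R b3@14:L]
Beat 7 (R): throw ball5 h=3 -> lands@10:L; in-air after throw: [b1@8:L b2@9:R b5@10:L b4@11:R b3@14:L]
Beat 8 (L): throw ball1 h=4 -> lands@12:L; in-air after throw: [b2@9:R b5@10:L b4@11:R b1@12:L b3@14:L]
Beat 9 (R): throw ball2 h=8 -> lands@17:R; in-air after throw: [b5@10:L b4@11:R b1@12:L b3@14:L b2@17:R]
Ball 2: thrown@1 h=3 -> first land @4; rethrown@4 h=5 -> second land @9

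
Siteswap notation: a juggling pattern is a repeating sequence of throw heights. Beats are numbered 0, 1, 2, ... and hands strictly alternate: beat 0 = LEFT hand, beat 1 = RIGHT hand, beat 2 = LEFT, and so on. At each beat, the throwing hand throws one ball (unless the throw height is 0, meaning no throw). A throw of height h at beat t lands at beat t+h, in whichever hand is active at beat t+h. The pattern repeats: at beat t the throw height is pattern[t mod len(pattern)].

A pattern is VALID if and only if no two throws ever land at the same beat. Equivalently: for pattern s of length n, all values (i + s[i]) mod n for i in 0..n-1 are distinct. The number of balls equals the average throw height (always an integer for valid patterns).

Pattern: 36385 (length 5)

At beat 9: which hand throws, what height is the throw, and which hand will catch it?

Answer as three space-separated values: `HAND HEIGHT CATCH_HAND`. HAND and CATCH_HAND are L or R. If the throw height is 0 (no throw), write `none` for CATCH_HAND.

Beat 9: 9 mod 2 = 1, so hand = R
Throw height = pattern[9 mod 5] = pattern[4] = 5
Lands at beat 9+5=14, 14 mod 2 = 0, so catch hand = L

Answer: R 5 L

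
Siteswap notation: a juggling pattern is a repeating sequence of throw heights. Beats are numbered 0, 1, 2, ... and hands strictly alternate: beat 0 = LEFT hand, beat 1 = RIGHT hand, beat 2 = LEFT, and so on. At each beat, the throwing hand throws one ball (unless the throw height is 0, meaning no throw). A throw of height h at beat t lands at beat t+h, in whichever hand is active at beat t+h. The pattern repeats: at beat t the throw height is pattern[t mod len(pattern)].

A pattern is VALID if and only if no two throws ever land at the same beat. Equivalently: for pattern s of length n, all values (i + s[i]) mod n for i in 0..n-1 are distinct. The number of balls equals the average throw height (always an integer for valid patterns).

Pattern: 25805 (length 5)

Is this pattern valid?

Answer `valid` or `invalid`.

i=0: (i + s[i]) mod n = (0 + 2) mod 5 = 2
i=1: (i + s[i]) mod n = (1 + 5) mod 5 = 1
i=2: (i + s[i]) mod n = (2 + 8) mod 5 = 0
i=3: (i + s[i]) mod n = (3 + 0) mod 5 = 3
i=4: (i + s[i]) mod n = (4 + 5) mod 5 = 4
Residues: [2, 1, 0, 3, 4], distinct: True

Answer: valid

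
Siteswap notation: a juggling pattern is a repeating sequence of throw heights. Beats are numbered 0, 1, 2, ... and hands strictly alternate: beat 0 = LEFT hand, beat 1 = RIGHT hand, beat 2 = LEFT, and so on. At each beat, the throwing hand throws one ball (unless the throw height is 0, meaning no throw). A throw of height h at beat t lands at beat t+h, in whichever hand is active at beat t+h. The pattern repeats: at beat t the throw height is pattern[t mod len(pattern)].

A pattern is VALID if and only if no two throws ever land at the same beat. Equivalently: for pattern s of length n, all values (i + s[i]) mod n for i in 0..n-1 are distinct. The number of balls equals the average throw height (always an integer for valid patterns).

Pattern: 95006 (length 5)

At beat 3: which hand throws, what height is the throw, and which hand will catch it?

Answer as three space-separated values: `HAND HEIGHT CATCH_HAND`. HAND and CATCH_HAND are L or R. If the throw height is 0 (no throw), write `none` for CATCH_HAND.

Answer: R 0 none

Derivation:
Beat 3: 3 mod 2 = 1, so hand = R
Throw height = pattern[3 mod 5] = pattern[3] = 0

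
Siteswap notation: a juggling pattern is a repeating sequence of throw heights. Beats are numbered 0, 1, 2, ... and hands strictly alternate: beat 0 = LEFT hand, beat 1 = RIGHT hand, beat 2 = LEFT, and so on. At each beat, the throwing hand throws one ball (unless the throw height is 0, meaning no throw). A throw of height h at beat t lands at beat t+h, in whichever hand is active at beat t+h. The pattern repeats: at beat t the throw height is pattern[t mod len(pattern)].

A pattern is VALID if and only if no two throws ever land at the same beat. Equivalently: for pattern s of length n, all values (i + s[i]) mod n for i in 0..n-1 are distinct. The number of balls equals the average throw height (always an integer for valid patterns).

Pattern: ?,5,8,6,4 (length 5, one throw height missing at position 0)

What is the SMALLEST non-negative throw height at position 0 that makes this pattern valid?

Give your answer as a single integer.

i=0: s[i]=? (unknown)
i=1: (1 + 5) mod 5 = 1
i=2: (2 + 8) mod 5 = 0
i=3: (3 + 6) mod 5 = 4
i=4: (4 + 4) mod 5 = 3
Known residues: [0, 1, 3, 4]; need a permutation of 0..4, so missing residue r = 2
Need (0 + s) mod 5 = 2; smallest s = (2 - 0) mod 5 = 2

Answer: 2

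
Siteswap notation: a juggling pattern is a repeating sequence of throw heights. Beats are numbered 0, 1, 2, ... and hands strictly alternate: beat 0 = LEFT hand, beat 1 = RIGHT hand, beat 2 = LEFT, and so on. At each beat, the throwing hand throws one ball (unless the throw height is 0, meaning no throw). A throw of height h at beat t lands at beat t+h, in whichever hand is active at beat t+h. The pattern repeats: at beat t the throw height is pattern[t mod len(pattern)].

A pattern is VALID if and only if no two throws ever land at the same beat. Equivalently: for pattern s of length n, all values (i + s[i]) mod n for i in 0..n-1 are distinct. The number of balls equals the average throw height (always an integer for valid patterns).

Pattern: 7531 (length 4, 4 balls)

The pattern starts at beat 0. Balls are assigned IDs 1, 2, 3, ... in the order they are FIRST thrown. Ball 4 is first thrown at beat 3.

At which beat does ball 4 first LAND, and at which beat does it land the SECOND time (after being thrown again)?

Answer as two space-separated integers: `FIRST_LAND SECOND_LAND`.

Beat 0 (L): throw ball1 h=7 -> lands@7:R; in-air after throw: [b1@7:R]
Beat 1 (R): throw ball2 h=5 -> lands@6:L; in-air after throw: [b2@6:L b1@7:R]
Beat 2 (L): throw ball3 h=3 -> lands@5:R; in-air after throw: [b3@5:R b2@6:L b1@7:R]
Beat 3 (R): throw ball4 h=1 -> lands@4:L; in-air after throw: [b4@4:L b3@5:R b2@6:L b1@7:R]
Beat 4 (L): throw ball4 h=7 -> lands@11:R; in-air after throw: [b3@5:R b2@6:L b1@7:R b4@11:R]
Beat 5 (R): throw ball3 h=5 -> lands@10:L; in-air after throw: [b2@6:L b1@7:R b3@10:L b4@11:R]
Beat 6 (L): throw ball2 h=3 -> lands@9:R; in-air after throw: [b1@7:R b2@9:R b3@10:L b4@11:R]
Beat 7 (R): throw ball1 h=1 -> lands@8:L; in-air after throw: [b1@8:L b2@9:R b3@10:L b4@11:R]
Beat 8 (L): throw ball1 h=7 -> lands@15:R; in-air after throw: [b2@9:R b3@10:L b4@11:R b1@15:R]
Beat 9 (R): throw ball2 h=5 -> lands@14:L; in-air after throw: [b3@10:L b4@11:R b2@14:L b1@15:R]
Beat 10 (L): throw ball3 h=3 -> lands@13:R; in-air after throw: [b4@11:R b3@13:R b2@14:L b1@15:R]
Beat 11 (R): throw ball4 h=1 -> lands@12:L; in-air after throw: [b4@12:L b3@13:R b2@14:L b1@15:R]
Ball 4: thrown@3 h=1 -> first land @4; rethrown@4 h=7 -> second land @11

Answer: 4 11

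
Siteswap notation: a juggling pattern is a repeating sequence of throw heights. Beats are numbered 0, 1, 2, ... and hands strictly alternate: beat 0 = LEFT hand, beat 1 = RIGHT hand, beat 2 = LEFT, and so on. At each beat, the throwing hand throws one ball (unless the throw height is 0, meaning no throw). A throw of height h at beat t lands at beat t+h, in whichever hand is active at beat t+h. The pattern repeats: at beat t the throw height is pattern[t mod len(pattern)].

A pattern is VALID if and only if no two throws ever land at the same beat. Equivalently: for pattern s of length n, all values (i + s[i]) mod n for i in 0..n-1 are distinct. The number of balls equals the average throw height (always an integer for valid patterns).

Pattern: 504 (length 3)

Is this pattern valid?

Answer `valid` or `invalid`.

i=0: (i + s[i]) mod n = (0 + 5) mod 3 = 2
i=1: (i + s[i]) mod n = (1 + 0) mod 3 = 1
i=2: (i + s[i]) mod n = (2 + 4) mod 3 = 0
Residues: [2, 1, 0], distinct: True

Answer: valid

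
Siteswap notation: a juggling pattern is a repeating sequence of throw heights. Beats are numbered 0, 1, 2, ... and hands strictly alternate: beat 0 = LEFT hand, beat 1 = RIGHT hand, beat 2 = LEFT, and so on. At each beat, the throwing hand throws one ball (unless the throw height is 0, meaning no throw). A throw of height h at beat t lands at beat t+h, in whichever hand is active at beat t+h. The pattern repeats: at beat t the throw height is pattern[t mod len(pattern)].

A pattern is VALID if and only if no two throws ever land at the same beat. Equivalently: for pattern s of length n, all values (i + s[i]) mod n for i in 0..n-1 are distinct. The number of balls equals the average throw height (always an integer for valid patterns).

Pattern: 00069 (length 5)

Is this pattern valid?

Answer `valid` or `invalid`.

Answer: valid

Derivation:
i=0: (i + s[i]) mod n = (0 + 0) mod 5 = 0
i=1: (i + s[i]) mod n = (1 + 0) mod 5 = 1
i=2: (i + s[i]) mod n = (2 + 0) mod 5 = 2
i=3: (i + s[i]) mod n = (3 + 6) mod 5 = 4
i=4: (i + s[i]) mod n = (4 + 9) mod 5 = 3
Residues: [0, 1, 2, 4, 3], distinct: True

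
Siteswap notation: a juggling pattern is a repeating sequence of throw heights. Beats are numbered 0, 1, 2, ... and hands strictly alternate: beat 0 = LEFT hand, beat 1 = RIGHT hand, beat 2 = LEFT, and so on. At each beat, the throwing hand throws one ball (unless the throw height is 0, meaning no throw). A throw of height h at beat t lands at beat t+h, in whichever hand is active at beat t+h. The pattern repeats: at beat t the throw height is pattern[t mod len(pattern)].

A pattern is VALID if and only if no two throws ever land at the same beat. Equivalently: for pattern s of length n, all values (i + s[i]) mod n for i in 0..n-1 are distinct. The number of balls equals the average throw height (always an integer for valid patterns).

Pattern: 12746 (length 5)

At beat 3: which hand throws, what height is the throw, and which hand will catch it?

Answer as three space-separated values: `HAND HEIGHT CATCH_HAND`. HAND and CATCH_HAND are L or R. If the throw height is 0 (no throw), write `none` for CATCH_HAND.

Beat 3: 3 mod 2 = 1, so hand = R
Throw height = pattern[3 mod 5] = pattern[3] = 4
Lands at beat 3+4=7, 7 mod 2 = 1, so catch hand = R

Answer: R 4 R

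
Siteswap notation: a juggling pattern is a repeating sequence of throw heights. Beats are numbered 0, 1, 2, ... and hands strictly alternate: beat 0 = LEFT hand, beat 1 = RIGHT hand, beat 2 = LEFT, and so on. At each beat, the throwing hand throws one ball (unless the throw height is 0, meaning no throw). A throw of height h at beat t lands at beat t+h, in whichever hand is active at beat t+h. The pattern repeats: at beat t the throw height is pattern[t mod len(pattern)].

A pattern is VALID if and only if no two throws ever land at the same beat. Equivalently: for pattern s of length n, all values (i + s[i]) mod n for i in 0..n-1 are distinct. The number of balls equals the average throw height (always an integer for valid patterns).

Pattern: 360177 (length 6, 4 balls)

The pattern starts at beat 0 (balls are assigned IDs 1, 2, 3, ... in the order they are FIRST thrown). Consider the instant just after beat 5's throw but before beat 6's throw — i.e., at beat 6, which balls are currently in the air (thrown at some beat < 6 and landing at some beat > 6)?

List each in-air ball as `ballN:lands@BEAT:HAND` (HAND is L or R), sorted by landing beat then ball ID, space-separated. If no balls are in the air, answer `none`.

Beat 0 (L): throw ball1 h=3 -> lands@3:R; in-air after throw: [b1@3:R]
Beat 1 (R): throw ball2 h=6 -> lands@7:R; in-air after throw: [b1@3:R b2@7:R]
Beat 3 (R): throw ball1 h=1 -> lands@4:L; in-air after throw: [b1@4:L b2@7:R]
Beat 4 (L): throw ball1 h=7 -> lands@11:R; in-air after throw: [b2@7:R b1@11:R]
Beat 5 (R): throw ball3 h=7 -> lands@12:L; in-air after throw: [b2@7:R b1@11:R b3@12:L]
Beat 6 (L): throw ball4 h=3 -> lands@9:R; in-air after throw: [b2@7:R b4@9:R b1@11:R b3@12:L]

Answer: ball2:lands@7:R ball1:lands@11:R ball3:lands@12:L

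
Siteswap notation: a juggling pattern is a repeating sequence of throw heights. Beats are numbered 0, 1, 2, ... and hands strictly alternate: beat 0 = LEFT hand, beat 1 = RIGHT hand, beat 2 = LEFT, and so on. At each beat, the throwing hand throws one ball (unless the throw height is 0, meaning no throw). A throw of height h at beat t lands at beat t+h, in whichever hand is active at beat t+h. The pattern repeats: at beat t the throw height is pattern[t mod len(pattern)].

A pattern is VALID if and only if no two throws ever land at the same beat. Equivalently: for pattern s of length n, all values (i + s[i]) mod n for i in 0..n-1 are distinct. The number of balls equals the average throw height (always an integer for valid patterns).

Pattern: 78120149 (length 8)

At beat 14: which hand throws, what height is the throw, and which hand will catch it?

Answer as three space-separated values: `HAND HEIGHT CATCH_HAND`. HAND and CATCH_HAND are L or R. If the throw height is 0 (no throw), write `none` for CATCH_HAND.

Beat 14: 14 mod 2 = 0, so hand = L
Throw height = pattern[14 mod 8] = pattern[6] = 4
Lands at beat 14+4=18, 18 mod 2 = 0, so catch hand = L

Answer: L 4 L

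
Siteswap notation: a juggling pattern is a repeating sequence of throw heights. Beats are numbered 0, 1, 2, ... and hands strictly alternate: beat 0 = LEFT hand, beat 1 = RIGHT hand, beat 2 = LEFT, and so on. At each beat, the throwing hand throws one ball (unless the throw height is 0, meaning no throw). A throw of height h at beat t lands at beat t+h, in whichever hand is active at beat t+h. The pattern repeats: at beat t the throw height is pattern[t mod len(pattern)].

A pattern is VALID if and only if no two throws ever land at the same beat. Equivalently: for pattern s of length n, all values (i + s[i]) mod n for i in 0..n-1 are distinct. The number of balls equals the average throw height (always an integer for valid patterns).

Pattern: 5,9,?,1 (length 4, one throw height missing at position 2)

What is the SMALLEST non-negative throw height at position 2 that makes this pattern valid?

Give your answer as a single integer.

i=0: (0 + 5) mod 4 = 1
i=1: (1 + 9) mod 4 = 2
i=2: s[i]=? (unknown)
i=3: (3 + 1) mod 4 = 0
Known residues: [0, 1, 2]; need a permutation of 0..3, so missing residue r = 3
Need (2 + s) mod 4 = 3; smallest s = (3 - 2) mod 4 = 1

Answer: 1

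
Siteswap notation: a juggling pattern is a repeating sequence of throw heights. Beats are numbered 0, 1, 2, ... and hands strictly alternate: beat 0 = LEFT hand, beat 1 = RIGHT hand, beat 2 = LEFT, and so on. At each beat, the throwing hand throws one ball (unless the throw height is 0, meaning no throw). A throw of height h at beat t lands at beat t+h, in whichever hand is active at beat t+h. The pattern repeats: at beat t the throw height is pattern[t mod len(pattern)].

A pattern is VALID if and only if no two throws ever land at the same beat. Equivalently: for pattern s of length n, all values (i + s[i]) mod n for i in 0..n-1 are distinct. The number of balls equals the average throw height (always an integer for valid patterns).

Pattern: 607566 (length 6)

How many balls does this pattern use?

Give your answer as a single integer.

Answer: 5

Derivation:
Pattern = [6, 0, 7, 5, 6, 6], length n = 6
  position 0: throw height = 6, running sum = 6
  position 1: throw height = 0, running sum = 6
  position 2: throw height = 7, running sum = 13
  position 3: throw height = 5, running sum = 18
  position 4: throw height = 6, running sum = 24
  position 5: throw height = 6, running sum = 30
Total sum = 30; balls = sum / n = 30 / 6 = 5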